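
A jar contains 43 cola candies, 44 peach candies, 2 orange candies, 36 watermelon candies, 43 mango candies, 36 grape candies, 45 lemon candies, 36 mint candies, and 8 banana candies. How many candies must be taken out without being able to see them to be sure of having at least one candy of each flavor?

The hardest flavor to obtain is orange: we could draw every other candy first — 293 − 2 = 291 candies — without a single orange one.
The next draw must be orange, so 291 + 1 = 292.

292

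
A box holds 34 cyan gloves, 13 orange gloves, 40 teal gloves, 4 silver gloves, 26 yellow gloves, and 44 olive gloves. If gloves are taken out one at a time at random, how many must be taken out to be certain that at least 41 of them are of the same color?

158

Treat the 6 colors as pigeonholes.
In the worst case we take at most 40 of each color, but all 34 cyan, all 13 orange, all 4 silver, and all 26 yellow (fewer than 40), giving 34 + 13 + 40 + 4 + 26 + 40 = 157.
One more glove then forces some color to 41, so 157 + 1 = 158.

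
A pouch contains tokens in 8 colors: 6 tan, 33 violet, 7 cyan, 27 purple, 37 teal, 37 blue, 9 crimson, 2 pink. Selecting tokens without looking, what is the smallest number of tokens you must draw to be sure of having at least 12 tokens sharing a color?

In the worst case we take at most 11 of each color, but all 6 tan, all 7 cyan, all 9 crimson, and all 2 pink (fewer than 11), giving 6 + 11 + 7 + 11 + 11 + 11 + 9 + 2 = 68.
One more token then forces some color to 12, so 68 + 1 = 69.

69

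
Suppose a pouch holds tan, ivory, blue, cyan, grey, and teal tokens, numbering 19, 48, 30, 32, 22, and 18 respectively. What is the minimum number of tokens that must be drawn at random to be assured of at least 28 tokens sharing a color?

141

In the worst case we take at most 27 of each color, but all 19 tan, all 22 grey, and all 18 teal (fewer than 27), giving 19 + 27 + 27 + 27 + 22 + 18 = 140.
One more token then forces some color to 28, so 140 + 1 = 141.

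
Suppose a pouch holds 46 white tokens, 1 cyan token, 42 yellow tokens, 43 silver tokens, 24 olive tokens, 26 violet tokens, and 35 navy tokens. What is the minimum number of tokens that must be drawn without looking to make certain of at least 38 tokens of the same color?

198

In the worst case we take at most 37 of each color, but all 1 cyan, all 24 olive, all 26 violet, and all 35 navy (fewer than 37), giving 37 + 1 + 37 + 37 + 24 + 26 + 35 = 197.
One more token then forces some color to 38, so 197 + 1 = 198.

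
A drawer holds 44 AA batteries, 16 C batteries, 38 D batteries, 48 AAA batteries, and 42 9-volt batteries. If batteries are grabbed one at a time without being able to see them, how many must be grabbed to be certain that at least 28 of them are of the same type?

125

In the worst case we take at most 27 of each type, but all 16 C (fewer than 27), giving 27 + 16 + 27 + 27 + 27 = 124.
One more battery then forces some type to 28, so 124 + 1 = 125.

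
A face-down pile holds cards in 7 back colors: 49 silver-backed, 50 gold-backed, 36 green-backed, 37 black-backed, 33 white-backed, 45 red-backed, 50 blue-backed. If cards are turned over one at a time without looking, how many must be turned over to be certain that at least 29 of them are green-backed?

293

The worst case draws every non-green-backed card first: 49 + 50 + 37 + 33 + 45 + 50 = 264.
The next 29 draws are then forced to be green-backed, giving 264 + 29 = 293.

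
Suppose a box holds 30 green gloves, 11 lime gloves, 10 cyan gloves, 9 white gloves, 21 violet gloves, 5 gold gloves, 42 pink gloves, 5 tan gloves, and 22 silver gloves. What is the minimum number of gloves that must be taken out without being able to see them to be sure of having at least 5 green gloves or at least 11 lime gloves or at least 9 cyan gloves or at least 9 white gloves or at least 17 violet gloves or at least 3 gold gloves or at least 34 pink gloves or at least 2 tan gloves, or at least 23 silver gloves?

Each of the 9 colors has its own threshold; avoid all of them simultaneously.
The worst case stops just short of every target: 4 green, 10 lime, 8 cyan, 8 white, 16 violet, 2 gold, 33 pink, 1 tan, 22 silver — 4 + 10 + 8 + 8 + 16 + 2 + 33 + 1 + 22 = 104 gloves.
One more glove must push some color to its target, so 104 + 1 = 105.

105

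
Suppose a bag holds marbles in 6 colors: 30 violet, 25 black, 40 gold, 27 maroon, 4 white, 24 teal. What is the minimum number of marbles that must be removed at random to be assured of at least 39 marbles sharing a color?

In the worst case we take at most 38 of each color, but all 30 violet, all 25 black, all 27 maroon, all 4 white, and all 24 teal (fewer than 38), giving 30 + 25 + 38 + 27 + 4 + 24 = 148.
One more marble then forces some color to 39, so 148 + 1 = 149.

149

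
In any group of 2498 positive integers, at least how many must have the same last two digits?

25

There are 100 possible two-digit endings, which serve as the pigeonholes.
If each of the 100 possible two-digit endings held at most 24, the total would be at most 100 × 24 = 2400 < 2498, a contradiction.
So at least one holds ⌈2498/100⌉ = 25.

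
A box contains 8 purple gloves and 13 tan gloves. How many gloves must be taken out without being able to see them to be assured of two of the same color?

The worst case takes 1 glove of each color without reaching 2 of any: 2 × 1 = 2.
The next glove must bring some color to 2, so 2 + 1 = 3.

3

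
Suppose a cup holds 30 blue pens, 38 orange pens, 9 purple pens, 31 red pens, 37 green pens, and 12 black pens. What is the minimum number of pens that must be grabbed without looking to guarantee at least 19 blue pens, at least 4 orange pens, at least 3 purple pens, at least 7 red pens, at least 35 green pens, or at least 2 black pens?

65

The worst case stops just short of every target: 18 blue, 3 orange, 2 purple, 6 red, 34 green, 1 black — 18 + 3 + 2 + 6 + 34 + 1 = 64 pens.
One more pen must push some ink color to its target, so 64 + 1 = 65.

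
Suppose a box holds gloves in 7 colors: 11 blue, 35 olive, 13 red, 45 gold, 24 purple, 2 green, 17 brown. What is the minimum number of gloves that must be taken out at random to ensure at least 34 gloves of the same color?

134

Treat the 7 colors as pigeonholes.
In the worst case we take at most 33 of each color, but all 11 blue, all 13 red, all 24 purple, all 2 green, and all 17 brown (fewer than 33), giving 11 + 33 + 13 + 33 + 24 + 2 + 17 = 133.
One more glove then forces some color to 34, so 133 + 1 = 134.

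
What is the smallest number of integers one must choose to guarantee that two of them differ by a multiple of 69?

Two integers differ by a multiple of 69 exactly when they share a remainder mod 69.
There are 69 residue classes mod 69, so 69 integers can all lie in distinct classes.
One more integer must repeat a residue, giving a difference divisible by 69. So n = 69 + 1 = 70.

70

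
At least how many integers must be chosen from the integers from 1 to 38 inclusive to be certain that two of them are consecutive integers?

20

Partition {1, …, 38} into 19 pairs: {1,2}, {3,4}, …, {37,38}.
Choosing 19 integers — say the 19 even numbers 2, 4, …, 38 — takes one from each pair and avoids the property.
Choosing 20 forces two into the same pair by pigeonhole, and those are consecutive. So 20.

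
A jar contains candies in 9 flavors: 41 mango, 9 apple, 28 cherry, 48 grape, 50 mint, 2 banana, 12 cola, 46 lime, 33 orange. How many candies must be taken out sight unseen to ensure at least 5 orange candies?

To avoid orange candies as long as possible, exhaust the other 8 flavors first.
The worst case draws every non-orange candy first: 41 + 9 + 28 + 48 + 50 + 2 + 12 + 46 = 236.
The next 5 draws are then forced to be orange, giving 236 + 5 = 241.

241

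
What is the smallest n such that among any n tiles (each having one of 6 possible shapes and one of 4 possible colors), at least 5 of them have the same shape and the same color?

There are 6 × 4 = 24 (shape, color) combinations acting as pigeonholes.
With 24 × 4 = 96 tiles we could place exactly 4 in each, with no (shape, color) pair reaching 5.
One more forces some (shape, color) pair to hold 5, so 96 + 1 = 97.

97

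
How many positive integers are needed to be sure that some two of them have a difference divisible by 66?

Two integers differ by a multiple of 66 exactly when they share a remainder mod 66.
There are 66 residue classes mod 66, so 66 integers can all lie in distinct classes.
One more integer must repeat a residue, giving a difference divisible by 66. So n = 66 + 1 = 67.

67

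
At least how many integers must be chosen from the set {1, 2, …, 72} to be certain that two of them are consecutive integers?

37

Partition {1, …, 72} into 36 pairs: {1,2}, {3,4}, …, {71,72}.
Choosing 36 integers — say the 36 even numbers 2, 4, …, 72 — takes one from each pair and avoids the property.
Choosing 37 forces two into the same pair by pigeonhole, and those are consecutive. So 37.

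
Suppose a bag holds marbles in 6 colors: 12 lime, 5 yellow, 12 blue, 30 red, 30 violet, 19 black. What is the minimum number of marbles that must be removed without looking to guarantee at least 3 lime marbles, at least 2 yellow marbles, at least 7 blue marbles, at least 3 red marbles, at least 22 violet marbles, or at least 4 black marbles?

36

The worst case stops just short of every target: 2 lime, 1 yellow, 6 blue, 2 red, 21 violet, 3 black — 2 + 1 + 6 + 2 + 21 + 3 = 35 marbles.
One more marble must push some color to its target, so 35 + 1 = 36.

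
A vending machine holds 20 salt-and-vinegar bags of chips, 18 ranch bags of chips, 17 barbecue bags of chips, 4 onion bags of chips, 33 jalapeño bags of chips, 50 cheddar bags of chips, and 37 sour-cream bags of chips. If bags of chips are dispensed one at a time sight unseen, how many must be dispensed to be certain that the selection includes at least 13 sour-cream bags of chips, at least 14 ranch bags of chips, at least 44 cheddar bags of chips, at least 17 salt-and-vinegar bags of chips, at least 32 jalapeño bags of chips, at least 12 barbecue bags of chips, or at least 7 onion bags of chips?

The worst case stops just short of every target: 16 salt-and-vinegar, 13 ranch, 11 barbecue, all 4 onion, 31 jalapeño, 43 cheddar, 12 sour-cream — 16 + 13 + 11 + 4 + 31 + 43 + 12 = 130 bags of chips.
One more bag of chips must push some flavor to its target, so 130 + 1 = 131.

131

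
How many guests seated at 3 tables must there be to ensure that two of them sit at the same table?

There are 3 tables acting as pigeonholes.
With 3 guests we could place one in each, avoiding any repeat.
One more forces some class to hold 2, so 3 + 1 = 4.

4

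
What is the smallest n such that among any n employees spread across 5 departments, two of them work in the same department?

There are 5 departments acting as pigeonholes.
With 5 employees we could place one in each, avoiding any repeat.
One more forces some class to hold 2, so 5 + 1 = 6.

6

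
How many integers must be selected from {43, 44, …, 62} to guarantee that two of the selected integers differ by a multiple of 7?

Group the integers by remainder mod 7; there are 7 residue classes, each nonempty in this range.
Choosing one from each class (7 integers) avoids any shared remainder.
One more choice must repeat a class, so two differ by a multiple of 7. Hence 7 + 1 = 8.

8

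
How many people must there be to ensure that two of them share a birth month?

There are 12 months of the year acting as pigeonholes.
With 12 people we could place one in each, avoiding any repeat.
One more forces some class to hold 2, so 12 + 1 = 13.

13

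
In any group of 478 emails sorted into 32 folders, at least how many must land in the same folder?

15

If each of the 32 folders held at most 14, the total would be at most 32 × 14 = 448 < 478, a contradiction.
So at least one holds ⌈478/32⌉ = 15.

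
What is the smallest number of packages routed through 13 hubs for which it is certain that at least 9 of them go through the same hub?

105

There are 13 hubs acting as pigeonholes.
With 13 × 8 = 104 packages we could place exactly 8 in each, with no class reaching 9.
One more forces some class to hold 9, so 104 + 1 = 105.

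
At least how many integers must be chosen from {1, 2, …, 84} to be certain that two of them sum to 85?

43

Partition {1, …, 84} into 42 pairs: {1,84}, {2,83}, …, {42,43}.
Choosing 42 integers — say the integers 1 through 42 — takes one from each pair and avoids the property.
Choosing 43 forces two into the same pair by pigeonhole, and those sum to 85. So 43.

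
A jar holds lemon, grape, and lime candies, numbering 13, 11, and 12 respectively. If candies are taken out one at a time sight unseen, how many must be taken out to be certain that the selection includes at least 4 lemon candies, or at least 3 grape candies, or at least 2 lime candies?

7

The worst case stops just short of every target: 3 lemon, 2 grape, 1 lime — 3 + 2 + 1 = 6 candies.
One more candy must push some flavor to its target, so 6 + 1 = 7.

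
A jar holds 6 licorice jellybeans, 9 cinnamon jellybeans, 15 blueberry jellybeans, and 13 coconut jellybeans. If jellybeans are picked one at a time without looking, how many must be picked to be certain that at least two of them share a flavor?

5

The worst case takes 1 jellybean of each flavor without reaching 2 of any: 4 × 1 = 4.
The next jellybean must bring some flavor to 2, so 4 + 1 = 5.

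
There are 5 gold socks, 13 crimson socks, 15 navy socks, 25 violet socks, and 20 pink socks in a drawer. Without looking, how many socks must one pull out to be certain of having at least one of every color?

74

The hardest color to obtain is gold: we could draw every other sock first — 78 − 5 = 73 socks — without a single gold one.
The next draw must be gold, so 73 + 1 = 74.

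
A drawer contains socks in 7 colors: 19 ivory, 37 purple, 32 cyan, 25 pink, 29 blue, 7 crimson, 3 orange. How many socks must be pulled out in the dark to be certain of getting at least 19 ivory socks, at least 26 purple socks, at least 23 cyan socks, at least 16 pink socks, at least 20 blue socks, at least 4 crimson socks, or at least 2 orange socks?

Each of the 7 colors has its own threshold; avoid all of them simultaneously.
The worst case stops just short of every target: 18 ivory, 25 purple, 22 cyan, 15 pink, 19 blue, 3 crimson, 1 orange — 18 + 25 + 22 + 15 + 19 + 3 + 1 = 103 socks.
One more sock must push some color to its target, so 103 + 1 = 104.

104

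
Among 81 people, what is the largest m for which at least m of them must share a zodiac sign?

The 81 people fall into 12 zodiac signs.
If each of the 12 zodiac signs held at most 6, the total would be at most 12 × 6 = 72 < 81, a contradiction.
So at least one holds ⌈81/12⌉ = 7.

7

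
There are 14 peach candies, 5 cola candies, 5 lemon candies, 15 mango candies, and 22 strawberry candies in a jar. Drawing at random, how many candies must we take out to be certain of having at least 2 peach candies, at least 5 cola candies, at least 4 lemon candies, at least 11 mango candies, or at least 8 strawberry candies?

26

The worst case stops just short of every target: 1 peach, 4 cola, 3 lemon, 10 mango, 7 strawberry — 1 + 4 + 3 + 10 + 7 = 25 candies.
One more candy must push some flavor to its target, so 25 + 1 = 26.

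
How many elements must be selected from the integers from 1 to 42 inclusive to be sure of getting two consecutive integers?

Partition {1, …, 42} into 21 pairs: {1,2}, {3,4}, …, {41,42}.
Choosing 21 integers — say the 21 even numbers 2, 4, …, 42 — takes one from each pair and avoids the property.
Choosing 22 forces two into the same pair by pigeonhole, and those are consecutive. So 22.

22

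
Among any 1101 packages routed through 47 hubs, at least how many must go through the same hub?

The 1101 packages fall into 47 hubs.
If each of the 47 hubs held at most 23, the total would be at most 47 × 23 = 1081 < 1101, a contradiction.
So at least one holds ⌈1101/47⌉ = 24.

24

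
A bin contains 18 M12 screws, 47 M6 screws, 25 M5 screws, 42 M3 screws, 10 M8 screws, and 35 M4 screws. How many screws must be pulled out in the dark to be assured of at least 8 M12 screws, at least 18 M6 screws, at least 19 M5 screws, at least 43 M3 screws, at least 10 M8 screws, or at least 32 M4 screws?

125

The worst case stops just short of every target: 7 M12, 17 M6, 18 M5, 42 M3, 9 M8, 31 M4 — 7 + 17 + 18 + 42 + 9 + 31 = 124 screws.
One more screw must push some size to its target, so 124 + 1 = 125.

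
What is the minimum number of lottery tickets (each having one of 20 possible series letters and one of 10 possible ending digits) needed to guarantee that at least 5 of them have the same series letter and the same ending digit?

There are 20 × 10 = 200 (series letter, ending digit) combinations acting as pigeonholes.
With 200 × 4 = 800 lottery tickets we could place exactly 4 in each, with no (series letter, ending digit) pair reaching 5.
One more forces some (series letter, ending digit) pair to hold 5, so 800 + 1 = 801.

801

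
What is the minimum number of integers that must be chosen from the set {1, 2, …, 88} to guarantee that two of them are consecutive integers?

45

Partition {1, …, 88} into 44 pairs: {1,2}, {3,4}, …, {87,88}.
Choosing 44 integers — say the 44 even numbers 2, 4, …, 88 — takes one from each pair and avoids the property.
Choosing 45 forces two into the same pair by pigeonhole, and those are consecutive. So 45.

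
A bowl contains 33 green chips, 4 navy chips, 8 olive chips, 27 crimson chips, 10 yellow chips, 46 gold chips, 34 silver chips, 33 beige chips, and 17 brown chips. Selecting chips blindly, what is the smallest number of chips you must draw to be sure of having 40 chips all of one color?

Treat the 9 colors as pigeonholes.
In the worst case we take at most 39 of each color, but all 33 green, all 4 navy, all 8 olive, all 27 crimson, all 10 yellow, all 34 silver, all 33 beige, and all 17 brown (fewer than 39), giving 33 + 4 + 8 + 27 + 10 + 39 + 34 + 33 + 17 = 205.
One more chip then forces some color to 40, so 205 + 1 = 206.

206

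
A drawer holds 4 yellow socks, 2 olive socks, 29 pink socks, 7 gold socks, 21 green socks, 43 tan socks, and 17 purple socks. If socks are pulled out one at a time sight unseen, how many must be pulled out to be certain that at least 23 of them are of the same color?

96

Treat the 7 colors as pigeonholes.
In the worst case we take at most 22 of each color, but all 4 yellow, all 2 olive, all 7 gold, all 21 green, and all 17 purple (fewer than 22), giving 4 + 2 + 22 + 7 + 21 + 22 + 17 = 95.
One more sock then forces some color to 23, so 95 + 1 = 96.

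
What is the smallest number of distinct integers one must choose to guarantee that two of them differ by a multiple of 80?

81

Two integers differ by a multiple of 80 exactly when they share a remainder mod 80.
There are 80 residue classes mod 80, so 80 integers can all lie in distinct classes.
One more integer must repeat a residue, giving a difference divisible by 80. So n = 80 + 1 = 81.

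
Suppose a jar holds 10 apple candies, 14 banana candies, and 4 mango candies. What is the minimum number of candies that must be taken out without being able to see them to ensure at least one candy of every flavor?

The hardest flavor to obtain is mango: we could draw every other candy first — 28 − 4 = 24 candies — without a single mango one.
The next draw must be mango, so 24 + 1 = 25.

25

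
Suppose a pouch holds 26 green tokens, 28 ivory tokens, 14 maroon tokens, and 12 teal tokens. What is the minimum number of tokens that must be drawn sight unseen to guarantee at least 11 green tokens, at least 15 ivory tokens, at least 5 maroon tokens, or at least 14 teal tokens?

The worst case stops just short of every target: 10 green, 14 ivory, 4 maroon, all 12 teal — 10 + 14 + 4 + 12 = 40 tokens.
One more token must push some color to its target, so 40 + 1 = 41.

41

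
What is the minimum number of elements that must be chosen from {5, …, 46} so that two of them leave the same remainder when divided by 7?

Use the pigeonhole principle on residue classes: group the integers by remainder mod 7; there are 7 residue classes, each nonempty in this range.
Choosing one from each class (7 integers) avoids any shared remainder.
One more choice must repeat a class, so two differ by a multiple of 7. Hence 7 + 1 = 8.

8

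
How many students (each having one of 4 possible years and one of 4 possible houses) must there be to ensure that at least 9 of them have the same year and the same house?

There are 4 × 4 = 16 (year, house) combinations acting as pigeonholes.
With 16 × 8 = 128 students we could place exactly 8 in each, with no (year, house) pair reaching 9.
One more forces some (year, house) pair to hold 9, so 128 + 1 = 129.

129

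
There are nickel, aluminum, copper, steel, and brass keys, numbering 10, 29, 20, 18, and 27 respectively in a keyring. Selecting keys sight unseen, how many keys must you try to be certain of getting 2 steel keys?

88

The worst case draws every non-steel key first: 10 + 29 + 20 + 27 = 86.
The next 2 draws are then forced to be steel, giving 86 + 2 = 88.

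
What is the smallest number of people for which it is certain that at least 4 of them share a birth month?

There are 12 months of the year acting as pigeonholes.
With 12 × 3 = 36 people we could place exactly 3 in each, with no class reaching 4.
One more forces some class to hold 4, so 36 + 1 = 37.

37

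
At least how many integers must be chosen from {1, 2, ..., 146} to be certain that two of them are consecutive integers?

74

Partition {1, …, 146} into 73 pairs: {1,2}, {3,4}, …, {145,146}.
Choosing 73 integers — say the 73 even numbers 2, 4, …, 146 — takes one from each pair and avoids the property.
Choosing 74 forces two into the same pair by pigeonhole, and those are consecutive. So 74.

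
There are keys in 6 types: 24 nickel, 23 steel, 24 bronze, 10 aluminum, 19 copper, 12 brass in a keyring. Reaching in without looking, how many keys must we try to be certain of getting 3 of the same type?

13

The worst case takes 2 keys of each type without reaching 3 of any: 6 × 2 = 12.
The next key must bring some type to 3, so 12 + 1 = 13.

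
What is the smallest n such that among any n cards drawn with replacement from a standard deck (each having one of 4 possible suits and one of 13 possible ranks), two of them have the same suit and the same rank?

53

There are 4 × 13 = 52 (suit, rank) combinations acting as pigeonholes.
With 52 cards drawn with replacement from a standard deck we could place one in each, avoiding any repeat.
One more forces some (suit, rank) pair to hold 2, so 52 + 1 = 53.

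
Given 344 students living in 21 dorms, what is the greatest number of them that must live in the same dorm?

If each of the 21 dorms held at most 16, the total would be at most 21 × 16 = 336 < 344, a contradiction.
So at least one holds ⌈344/21⌉ = 17.

17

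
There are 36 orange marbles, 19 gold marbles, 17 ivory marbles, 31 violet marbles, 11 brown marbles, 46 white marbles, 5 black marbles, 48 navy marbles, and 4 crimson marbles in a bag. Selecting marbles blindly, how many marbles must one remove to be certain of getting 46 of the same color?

214

Treat the 9 colors as pigeonholes.
In the worst case we take at most 45 of each color, but all 36 orange, all 19 gold, all 17 ivory, all 31 violet, all 11 brown, all 5 black, and all 4 crimson (fewer than 45), giving 36 + 19 + 17 + 31 + 11 + 45 + 5 + 45 + 4 = 213.
One more marble then forces some color to 46, so 213 + 1 = 214.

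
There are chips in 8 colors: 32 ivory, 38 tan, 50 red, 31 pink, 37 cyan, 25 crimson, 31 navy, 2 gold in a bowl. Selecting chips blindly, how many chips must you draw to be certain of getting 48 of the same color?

Treat the 8 colors as pigeonholes.
In the worst case we take at most 47 of each color, but all 32 ivory, all 38 tan, all 31 pink, all 37 cyan, all 25 crimson, all 31 navy, and all 2 gold (fewer than 47), giving 32 + 38 + 47 + 31 + 37 + 25 + 31 + 2 = 243.
One more chip then forces some color to 48, so 243 + 1 = 244.

244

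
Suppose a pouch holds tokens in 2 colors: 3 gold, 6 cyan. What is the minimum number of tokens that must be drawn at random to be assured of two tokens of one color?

3

Treat the 2 colors as pigeonholes.
The worst case takes 1 token of each color without reaching 2 of any: 2 × 1 = 2.
The next token must bring some color to 2, so 2 + 1 = 3.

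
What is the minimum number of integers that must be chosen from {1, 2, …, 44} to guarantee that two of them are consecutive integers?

23

Partition {1, …, 44} into 22 pairs: {1,2}, {3,4}, …, {43,44}.
Choosing 22 integers — say the 22 even numbers 2, 4, …, 44 — takes one from each pair and avoids the property.
Choosing 23 forces two into the same pair by pigeonhole, and those are consecutive. So 23.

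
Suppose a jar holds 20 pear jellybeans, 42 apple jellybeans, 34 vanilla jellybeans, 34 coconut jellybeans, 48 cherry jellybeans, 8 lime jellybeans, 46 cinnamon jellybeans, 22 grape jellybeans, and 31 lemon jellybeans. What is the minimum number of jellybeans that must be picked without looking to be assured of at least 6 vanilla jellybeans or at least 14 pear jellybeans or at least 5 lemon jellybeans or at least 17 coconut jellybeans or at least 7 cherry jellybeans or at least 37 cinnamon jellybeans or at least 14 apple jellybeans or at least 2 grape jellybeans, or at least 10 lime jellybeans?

103

The worst case stops just short of every target: 13 pear, 13 apple, 5 vanilla, 16 coconut, 6 cherry, all 8 lime, 36 cinnamon, 1 grape, 4 lemon — 13 + 13 + 5 + 16 + 6 + 8 + 36 + 1 + 4 = 102 jellybeans.
One more jellybean must push some flavor to its target, so 102 + 1 = 103.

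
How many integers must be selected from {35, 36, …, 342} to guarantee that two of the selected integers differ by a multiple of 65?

Use the pigeonhole principle on residue classes: group the integers by remainder mod 65; there are 65 residue classes, each nonempty in this range.
Choosing one from each class (65 integers) avoids any shared remainder.
One more choice must repeat a class, so two differ by a multiple of 65. Hence 65 + 1 = 66.

66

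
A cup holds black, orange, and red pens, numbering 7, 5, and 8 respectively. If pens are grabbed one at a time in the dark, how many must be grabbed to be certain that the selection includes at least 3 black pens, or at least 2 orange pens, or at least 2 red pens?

Each of the 3 ink colors has its own threshold; avoid all of them simultaneously.
The worst case stops just short of every target: 2 black, 1 orange, 1 red — 2 + 1 + 1 = 4 pens.
One more pen must push some ink color to its target, so 4 + 1 = 5.

5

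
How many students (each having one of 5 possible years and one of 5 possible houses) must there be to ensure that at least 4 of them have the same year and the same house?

76

There are 5 × 5 = 25 (year, house) combinations acting as pigeonholes.
With 25 × 3 = 75 students we could place exactly 3 in each, with no (year, house) pair reaching 4.
One more forces some (year, house) pair to hold 4, so 75 + 1 = 76.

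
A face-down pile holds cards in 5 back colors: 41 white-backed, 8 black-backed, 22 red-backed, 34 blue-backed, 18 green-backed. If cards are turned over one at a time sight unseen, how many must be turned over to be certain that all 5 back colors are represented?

The hardest back color to obtain is black-backed: we could draw every other card first — 123 − 8 = 115 cards — without a single black-backed one.
The next draw must be black-backed, so 115 + 1 = 116.

116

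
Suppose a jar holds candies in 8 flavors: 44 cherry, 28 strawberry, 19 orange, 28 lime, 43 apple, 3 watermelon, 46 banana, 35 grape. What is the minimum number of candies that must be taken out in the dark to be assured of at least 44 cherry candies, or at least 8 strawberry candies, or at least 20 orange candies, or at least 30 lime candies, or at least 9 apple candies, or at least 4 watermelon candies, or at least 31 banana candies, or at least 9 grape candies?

Each of the 8 flavors has its own threshold; avoid all of them simultaneously.
The worst case stops just short of every target: 43 cherry, 7 strawberry, 19 orange, all 28 lime, 8 apple, 3 watermelon, 30 banana, 8 grape — 43 + 7 + 19 + 28 + 8 + 3 + 30 + 8 = 146 candies.
One more candy must push some flavor to its target, so 146 + 1 = 147.

147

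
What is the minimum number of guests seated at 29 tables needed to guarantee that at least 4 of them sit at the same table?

88

There are 29 tables acting as pigeonholes.
With 29 × 3 = 87 guests we could place exactly 3 in each, with no class reaching 4.
One more forces some class to hold 4, so 87 + 1 = 88.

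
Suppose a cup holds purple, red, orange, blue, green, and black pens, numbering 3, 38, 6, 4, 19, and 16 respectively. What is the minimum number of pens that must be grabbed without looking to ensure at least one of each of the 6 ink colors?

The hardest ink color to obtain is purple: we could draw every other pen first — 86 − 3 = 83 pens — without a single purple one.
The next draw must be purple, so 83 + 1 = 84.

84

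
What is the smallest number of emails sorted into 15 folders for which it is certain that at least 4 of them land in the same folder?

There are 15 folders acting as pigeonholes.
With 15 × 3 = 45 emails we could place exactly 3 in each, with no class reaching 4.
One more forces some class to hold 4, so 45 + 1 = 46.

46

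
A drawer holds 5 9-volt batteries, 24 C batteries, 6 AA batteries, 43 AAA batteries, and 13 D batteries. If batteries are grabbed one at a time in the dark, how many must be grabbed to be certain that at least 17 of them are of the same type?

57

Treat the 5 types as pigeonholes.
In the worst case we take at most 16 of each type, but all 5 9-volt, all 6 AA, and all 13 D (fewer than 16), giving 5 + 16 + 6 + 16 + 13 = 56.
One more battery then forces some type to 17, so 56 + 1 = 57.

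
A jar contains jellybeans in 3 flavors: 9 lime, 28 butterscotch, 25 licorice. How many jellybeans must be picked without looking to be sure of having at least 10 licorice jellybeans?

To avoid licorice jellybeans as long as possible, exhaust the other 2 flavors first.
The worst case draws every non-licorice jellybean first: 9 + 28 = 37.
The next 10 draws are then forced to be licorice, giving 37 + 10 = 47.

47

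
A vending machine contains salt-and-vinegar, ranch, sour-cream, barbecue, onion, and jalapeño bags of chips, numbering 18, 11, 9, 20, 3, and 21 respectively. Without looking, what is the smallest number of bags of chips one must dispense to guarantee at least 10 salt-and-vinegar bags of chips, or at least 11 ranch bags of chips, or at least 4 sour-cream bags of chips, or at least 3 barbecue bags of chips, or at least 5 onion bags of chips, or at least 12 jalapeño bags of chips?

The worst case stops just short of every target: 9 salt-and-vinegar, 10 ranch, 3 sour-cream, 2 barbecue, all 3 onion, 11 jalapeño — 9 + 10 + 3 + 2 + 3 + 11 = 38 bags of chips.
One more bag of chips must push some flavor to its target, so 38 + 1 = 39.

39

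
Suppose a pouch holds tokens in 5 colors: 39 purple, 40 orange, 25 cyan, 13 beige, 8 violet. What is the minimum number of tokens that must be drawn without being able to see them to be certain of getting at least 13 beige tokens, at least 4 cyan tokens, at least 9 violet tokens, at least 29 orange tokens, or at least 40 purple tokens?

Each of the 5 colors has its own threshold; avoid all of them simultaneously.
The worst case stops just short of every target: 39 purple, 28 orange, 3 cyan, 12 beige, 8 violet — 39 + 28 + 3 + 12 + 8 = 90 tokens.
One more token must push some color to its target, so 90 + 1 = 91.

91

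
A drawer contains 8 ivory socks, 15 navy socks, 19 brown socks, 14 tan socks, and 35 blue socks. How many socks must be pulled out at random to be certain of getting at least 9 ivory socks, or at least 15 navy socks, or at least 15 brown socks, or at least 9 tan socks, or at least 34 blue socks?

78

The worst case stops just short of every target: 8 ivory, 14 navy, 14 brown, 8 tan, 33 blue — 8 + 14 + 14 + 8 + 33 = 77 socks.
One more sock must push some color to its target, so 77 + 1 = 78.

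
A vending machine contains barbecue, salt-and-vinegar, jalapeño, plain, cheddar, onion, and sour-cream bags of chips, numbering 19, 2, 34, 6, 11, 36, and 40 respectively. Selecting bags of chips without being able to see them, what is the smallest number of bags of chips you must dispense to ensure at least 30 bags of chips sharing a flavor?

126

In the worst case we take at most 29 of each flavor, but all 19 barbecue, all 2 salt-and-vinegar, all 6 plain, and all 11 cheddar (fewer than 29), giving 19 + 2 + 29 + 6 + 11 + 29 + 29 = 125.
One more bag of chips then forces some flavor to 30, so 125 + 1 = 126.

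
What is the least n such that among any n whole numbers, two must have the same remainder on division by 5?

Use the pigeonhole principle on residue classes: two integers differ by a multiple of 5 exactly when they share a remainder mod 5.
There are 5 residue classes mod 5, so 5 integers can all lie in distinct classes.
One more integer must repeat a residue, giving a difference divisible by 5. So n = 5 + 1 = 6.

6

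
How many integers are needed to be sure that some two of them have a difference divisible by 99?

100

Two integers differ by a multiple of 99 exactly when they share a remainder mod 99.
There are 99 residue classes mod 99, so 99 integers can all lie in distinct classes.
One more integer must repeat a residue, giving a difference divisible by 99. So n = 99 + 1 = 100.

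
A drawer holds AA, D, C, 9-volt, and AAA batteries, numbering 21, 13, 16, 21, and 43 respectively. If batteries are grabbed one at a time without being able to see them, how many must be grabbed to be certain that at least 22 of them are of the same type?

93

In the worst case we take at most 21 of each type, but all 13 D and all 16 C (fewer than 21), giving 21 + 13 + 16 + 21 + 21 = 92.
One more battery then forces some type to 22, so 92 + 1 = 93.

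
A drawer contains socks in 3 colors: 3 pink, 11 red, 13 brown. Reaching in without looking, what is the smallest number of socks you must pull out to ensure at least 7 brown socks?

The worst case draws every non-brown sock first: 3 + 11 = 14.
The next 7 draws are then forced to be brown, giving 14 + 7 = 21.

21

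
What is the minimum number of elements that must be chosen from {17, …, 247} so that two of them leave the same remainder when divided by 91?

92

Use the pigeonhole principle on residue classes: group the integers by remainder mod 91; there are 91 residue classes, each nonempty in this range.
Choosing one from each class (91 integers) avoids any shared remainder.
One more choice must repeat a class, so two differ by a multiple of 91. Hence 91 + 1 = 92.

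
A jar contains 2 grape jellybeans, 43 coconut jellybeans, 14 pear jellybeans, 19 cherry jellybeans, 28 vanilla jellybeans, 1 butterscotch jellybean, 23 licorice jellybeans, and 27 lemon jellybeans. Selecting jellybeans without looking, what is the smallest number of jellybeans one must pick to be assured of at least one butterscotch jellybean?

The worst case draws every non-butterscotch jellybean first: 2 + 43 + 14 + 19 + 28 + 23 + 27 = 156.
The next draw is then forced to be butterscotch, giving 156 + 1 = 157.

157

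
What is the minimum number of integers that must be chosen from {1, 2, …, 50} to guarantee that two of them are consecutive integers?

Partition {1, …, 50} into 25 pairs: {1,2}, {3,4}, …, {49,50}.
Choosing 25 integers — say the 25 even numbers 2, 4, …, 50 — takes one from each pair and avoids the property.
Choosing 26 forces two into the same pair by pigeonhole, and those are consecutive. So 26.

26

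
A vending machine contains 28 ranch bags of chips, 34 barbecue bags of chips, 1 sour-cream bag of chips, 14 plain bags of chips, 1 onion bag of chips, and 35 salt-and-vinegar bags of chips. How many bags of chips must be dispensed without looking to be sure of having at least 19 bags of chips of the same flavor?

71

Treat the 6 flavors as pigeonholes.
In the worst case we take at most 18 of each flavor, but all 1 sour-cream, all 14 plain, and all 1 onion (fewer than 18), giving 18 + 18 + 1 + 14 + 1 + 18 = 70.
One more bag of chips then forces some flavor to 19, so 70 + 1 = 71.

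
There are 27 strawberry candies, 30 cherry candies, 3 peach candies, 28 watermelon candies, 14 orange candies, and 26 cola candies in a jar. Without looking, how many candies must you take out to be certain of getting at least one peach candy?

126

To avoid peach candies as long as possible, exhaust the other 5 flavors first.
The worst case draws every non-peach candy first: 27 + 30 + 28 + 14 + 26 = 125.
The next draw is then forced to be peach, giving 125 + 1 = 126.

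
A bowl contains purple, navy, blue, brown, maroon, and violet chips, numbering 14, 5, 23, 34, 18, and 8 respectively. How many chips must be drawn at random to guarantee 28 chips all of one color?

Treat the 6 colors as pigeonholes.
In the worst case we take at most 27 of each color, but all 14 purple, all 5 navy, all 23 blue, all 18 maroon, and all 8 violet (fewer than 27), giving 14 + 5 + 23 + 27 + 18 + 8 = 95.
One more chip then forces some color to 28, so 95 + 1 = 96.

96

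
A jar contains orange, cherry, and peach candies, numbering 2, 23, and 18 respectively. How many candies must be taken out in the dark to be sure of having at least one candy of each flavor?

The hardest flavor to obtain is orange: we could draw every other candy first — 43 − 2 = 41 candies — without a single orange one.
The next draw must be orange, so 41 + 1 = 42.

42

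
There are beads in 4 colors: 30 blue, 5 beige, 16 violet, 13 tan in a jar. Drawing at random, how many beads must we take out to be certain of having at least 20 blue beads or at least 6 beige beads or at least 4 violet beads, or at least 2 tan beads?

The worst case stops just short of every target: 19 blue, 5 beige, 3 violet, 1 tan — 19 + 5 + 3 + 1 = 28 beads.
One more bead must push some color to its target, so 28 + 1 = 29.

29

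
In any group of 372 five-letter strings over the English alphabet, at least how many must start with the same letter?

If each of the 26 possible first letters held at most 14, the total would be at most 26 × 14 = 364 < 372, a contradiction.
So at least one holds ⌈372/26⌉ = 15.

15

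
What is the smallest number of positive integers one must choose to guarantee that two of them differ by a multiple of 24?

25

Two integers differ by a multiple of 24 exactly when they share a remainder mod 24.
There are 24 residue classes mod 24, so 24 integers can all lie in distinct classes.
One more integer must repeat a residue, giving a difference divisible by 24. So n = 24 + 1 = 25.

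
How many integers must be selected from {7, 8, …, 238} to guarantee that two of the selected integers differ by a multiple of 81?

82

Group the integers by remainder mod 81; there are 81 residue classes, each nonempty in this range.
Choosing one from each class (81 integers) avoids any shared remainder.
One more choice must repeat a class, so two differ by a multiple of 81. Hence 81 + 1 = 82.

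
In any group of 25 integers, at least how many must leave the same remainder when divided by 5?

The 25 integers fall into 5 residue classes modulo 5.
If each of the 5 residue classes modulo 5 held at most 4, the total would be at most 5 × 4 = 20 < 25, a contradiction.
So at least one holds ⌈25/5⌉ = 5.

5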